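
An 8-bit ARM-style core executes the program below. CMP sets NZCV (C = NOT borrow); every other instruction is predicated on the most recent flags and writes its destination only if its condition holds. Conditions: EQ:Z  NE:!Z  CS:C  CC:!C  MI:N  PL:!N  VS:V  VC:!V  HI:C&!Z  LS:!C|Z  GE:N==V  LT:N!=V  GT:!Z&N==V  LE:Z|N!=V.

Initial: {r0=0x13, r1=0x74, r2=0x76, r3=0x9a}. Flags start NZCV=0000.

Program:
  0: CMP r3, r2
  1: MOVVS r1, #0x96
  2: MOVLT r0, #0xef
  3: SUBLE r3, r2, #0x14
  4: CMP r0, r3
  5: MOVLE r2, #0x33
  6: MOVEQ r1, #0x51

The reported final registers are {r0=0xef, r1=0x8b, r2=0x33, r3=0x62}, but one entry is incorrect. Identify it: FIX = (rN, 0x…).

[0] flags=0011 → (cmp)
[1] flags=0011 VS?T → r1=0x96
[2] flags=0011 LT?T → r0=0xef
[3] flags=0011 LE?T → r3=0x62
[4] flags=1010 → (cmp)
[5] flags=1010 LE?T → r2=0x33
[6] flags=1010 EQ?F → skip

FIX = (r1, 0x96)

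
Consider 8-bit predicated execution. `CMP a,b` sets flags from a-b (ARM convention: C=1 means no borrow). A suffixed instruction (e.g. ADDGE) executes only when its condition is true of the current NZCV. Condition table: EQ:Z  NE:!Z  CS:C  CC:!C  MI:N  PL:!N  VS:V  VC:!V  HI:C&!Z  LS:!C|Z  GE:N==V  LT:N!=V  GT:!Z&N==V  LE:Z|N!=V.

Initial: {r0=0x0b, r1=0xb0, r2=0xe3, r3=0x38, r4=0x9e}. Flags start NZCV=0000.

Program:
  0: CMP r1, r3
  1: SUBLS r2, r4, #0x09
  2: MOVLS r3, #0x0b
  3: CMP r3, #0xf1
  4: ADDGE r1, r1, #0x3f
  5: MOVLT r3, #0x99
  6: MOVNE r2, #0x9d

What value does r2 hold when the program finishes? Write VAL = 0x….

[0] flags=0011 → (cmp)
[1] flags=0011 LS?F → skip
[2] flags=0011 LS?F → skip
[3] flags=0000 → (cmp)
[4] flags=0000 GE?T → r1=0xef
[5] flags=0000 LT?F → skip
[6] flags=0000 NE?T → r2=0x9d

VAL = 0x9d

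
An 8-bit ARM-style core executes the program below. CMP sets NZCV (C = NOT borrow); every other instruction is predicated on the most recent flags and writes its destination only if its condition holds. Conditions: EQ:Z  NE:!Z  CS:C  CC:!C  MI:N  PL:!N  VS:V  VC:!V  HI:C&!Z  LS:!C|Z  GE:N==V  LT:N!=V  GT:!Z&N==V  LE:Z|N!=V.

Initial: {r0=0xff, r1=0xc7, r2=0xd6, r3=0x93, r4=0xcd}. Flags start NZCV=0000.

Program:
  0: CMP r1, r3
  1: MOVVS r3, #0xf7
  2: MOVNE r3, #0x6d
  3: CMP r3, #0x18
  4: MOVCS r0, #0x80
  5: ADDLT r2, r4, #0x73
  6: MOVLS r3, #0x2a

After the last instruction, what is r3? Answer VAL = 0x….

[0] flags=0010 → (cmp)
[1] flags=0010 VS?F → skip
[2] flags=0010 NE?T → r3=0x6d
[3] flags=0010 → (cmp)
[4] flags=0010 CS?T → r0=0x80
[5] flags=0010 LT?F → skip
[6] flags=0010 LS?F → skip

VAL = 0x6d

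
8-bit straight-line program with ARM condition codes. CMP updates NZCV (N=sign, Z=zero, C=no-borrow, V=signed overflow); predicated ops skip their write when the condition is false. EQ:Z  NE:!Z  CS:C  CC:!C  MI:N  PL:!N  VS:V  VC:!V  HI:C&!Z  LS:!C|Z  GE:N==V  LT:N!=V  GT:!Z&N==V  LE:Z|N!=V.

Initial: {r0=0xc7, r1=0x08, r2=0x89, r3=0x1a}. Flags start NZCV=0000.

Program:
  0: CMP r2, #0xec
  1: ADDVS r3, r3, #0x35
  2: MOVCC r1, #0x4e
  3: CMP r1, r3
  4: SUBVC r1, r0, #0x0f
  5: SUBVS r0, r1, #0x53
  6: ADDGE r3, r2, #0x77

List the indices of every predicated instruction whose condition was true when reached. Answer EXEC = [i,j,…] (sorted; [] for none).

0: ✓ CMP  NZCV=1000
1: · ADDVS
2: ✓ MOVCC  r1←0x4e
3: ✓ CMP  NZCV=0010
4: ✓ SUBVC  r1←0xb8
5: · SUBVS
6: ✓ ADDGE  r3←0x00

EXEC = [2,4,6]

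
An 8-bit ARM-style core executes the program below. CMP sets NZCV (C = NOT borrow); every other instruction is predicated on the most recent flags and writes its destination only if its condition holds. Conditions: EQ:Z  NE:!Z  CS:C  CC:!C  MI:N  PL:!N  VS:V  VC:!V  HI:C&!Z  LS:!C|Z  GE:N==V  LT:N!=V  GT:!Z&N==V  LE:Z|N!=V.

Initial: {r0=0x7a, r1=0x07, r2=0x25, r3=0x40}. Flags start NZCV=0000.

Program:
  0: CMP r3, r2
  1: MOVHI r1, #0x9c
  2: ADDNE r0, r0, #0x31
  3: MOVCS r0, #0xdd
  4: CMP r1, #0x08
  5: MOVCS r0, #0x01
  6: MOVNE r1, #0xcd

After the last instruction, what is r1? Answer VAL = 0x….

[0] flags=0010 → (cmp)
[1] flags=0010 HI?T → r1=0x9c
[2] flags=0010 NE?T → r0=0xab
[3] flags=0010 CS?T → r0=0xdd
[4] flags=1010 → (cmp)
[5] flags=1010 CS?T → r0=0x01
[6] flags=1010 NE?T → r1=0xcd

VAL = 0xcd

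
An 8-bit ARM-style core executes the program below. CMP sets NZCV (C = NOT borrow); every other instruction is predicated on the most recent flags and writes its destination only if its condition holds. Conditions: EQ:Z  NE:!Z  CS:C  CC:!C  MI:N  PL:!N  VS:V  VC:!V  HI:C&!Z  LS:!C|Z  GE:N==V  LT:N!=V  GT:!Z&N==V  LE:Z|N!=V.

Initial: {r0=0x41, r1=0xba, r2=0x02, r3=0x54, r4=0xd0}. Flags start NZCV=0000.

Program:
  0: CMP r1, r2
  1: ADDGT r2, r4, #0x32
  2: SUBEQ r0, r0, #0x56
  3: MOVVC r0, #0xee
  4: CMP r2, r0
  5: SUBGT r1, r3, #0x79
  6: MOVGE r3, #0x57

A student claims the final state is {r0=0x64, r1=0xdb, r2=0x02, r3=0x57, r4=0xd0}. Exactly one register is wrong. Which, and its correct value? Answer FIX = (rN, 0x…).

0: ✓ CMP  NZCV=1010
1: · ADDGT
2: · SUBEQ
3: ✓ MOVVC  r0←0xee
4: ✓ CMP  NZCV=0000
5: ✓ SUBGT  r1←0xdb
6: ✓ MOVGE  r3←0x57

FIX = (r0, 0xee)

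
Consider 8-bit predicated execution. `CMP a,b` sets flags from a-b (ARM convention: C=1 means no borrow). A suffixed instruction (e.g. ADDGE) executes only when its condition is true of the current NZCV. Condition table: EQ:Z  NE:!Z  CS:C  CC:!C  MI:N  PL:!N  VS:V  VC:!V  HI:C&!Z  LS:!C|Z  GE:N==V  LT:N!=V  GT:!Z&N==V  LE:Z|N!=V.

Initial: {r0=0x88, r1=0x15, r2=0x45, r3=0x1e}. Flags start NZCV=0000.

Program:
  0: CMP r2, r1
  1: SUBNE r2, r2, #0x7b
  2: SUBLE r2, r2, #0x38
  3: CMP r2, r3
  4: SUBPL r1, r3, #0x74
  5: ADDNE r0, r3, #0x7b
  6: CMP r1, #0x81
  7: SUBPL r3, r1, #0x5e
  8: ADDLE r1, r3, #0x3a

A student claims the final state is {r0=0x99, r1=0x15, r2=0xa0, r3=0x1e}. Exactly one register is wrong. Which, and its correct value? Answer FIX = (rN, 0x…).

FIX = (r2, 0xca)

0: ✓ CMP  NZCV=0010
1: ✓ SUBNE  r2←0xca
2: · SUBLE
3: ✓ CMP  NZCV=1010
4: · SUBPL
5: ✓ ADDNE  r0←0x99
6: ✓ CMP  NZCV=1001
7: · SUBPL
8: · ADDLE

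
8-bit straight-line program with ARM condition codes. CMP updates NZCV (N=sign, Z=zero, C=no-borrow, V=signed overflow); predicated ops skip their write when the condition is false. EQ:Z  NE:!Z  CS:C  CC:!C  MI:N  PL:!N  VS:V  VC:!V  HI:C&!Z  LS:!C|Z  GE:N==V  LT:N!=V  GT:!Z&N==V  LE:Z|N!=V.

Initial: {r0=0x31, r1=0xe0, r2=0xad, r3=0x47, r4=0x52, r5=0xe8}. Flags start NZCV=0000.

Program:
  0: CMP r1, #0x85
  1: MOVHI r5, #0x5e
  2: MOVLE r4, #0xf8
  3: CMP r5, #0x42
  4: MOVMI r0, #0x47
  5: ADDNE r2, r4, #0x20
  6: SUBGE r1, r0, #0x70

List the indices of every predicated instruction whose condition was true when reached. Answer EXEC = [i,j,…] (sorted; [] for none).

[0] flags=0010 → (cmp)
[1] flags=0010 HI?T → r5=0x5e
[2] flags=0010 LE?F → skip
[3] flags=0010 → (cmp)
[4] flags=0010 MI?F → skip
[5] flags=0010 NE?T → r2=0x72
[6] flags=0010 GE?T → r1=0xc1

EXEC = [1,5,6]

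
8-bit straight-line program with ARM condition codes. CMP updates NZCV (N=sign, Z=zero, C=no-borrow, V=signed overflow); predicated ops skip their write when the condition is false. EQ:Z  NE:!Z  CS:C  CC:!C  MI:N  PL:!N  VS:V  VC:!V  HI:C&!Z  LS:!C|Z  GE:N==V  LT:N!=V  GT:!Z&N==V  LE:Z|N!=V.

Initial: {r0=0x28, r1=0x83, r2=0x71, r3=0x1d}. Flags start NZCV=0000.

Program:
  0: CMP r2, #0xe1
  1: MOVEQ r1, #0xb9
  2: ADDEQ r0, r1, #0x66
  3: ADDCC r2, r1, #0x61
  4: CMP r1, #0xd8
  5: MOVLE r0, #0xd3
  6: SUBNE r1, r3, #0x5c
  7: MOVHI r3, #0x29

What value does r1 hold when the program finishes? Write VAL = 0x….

VAL = 0xc1

[0] flags=1001 → (cmp)
[1] flags=1001 EQ?F → skip
[2] flags=1001 EQ?F → skip
[3] flags=1001 CC?T → r2=0xe4
[4] flags=1000 → (cmp)
[5] flags=1000 LE?T → r0=0xd3
[6] flags=1000 NE?T → r1=0xc1
[7] flags=1000 HI?F → skip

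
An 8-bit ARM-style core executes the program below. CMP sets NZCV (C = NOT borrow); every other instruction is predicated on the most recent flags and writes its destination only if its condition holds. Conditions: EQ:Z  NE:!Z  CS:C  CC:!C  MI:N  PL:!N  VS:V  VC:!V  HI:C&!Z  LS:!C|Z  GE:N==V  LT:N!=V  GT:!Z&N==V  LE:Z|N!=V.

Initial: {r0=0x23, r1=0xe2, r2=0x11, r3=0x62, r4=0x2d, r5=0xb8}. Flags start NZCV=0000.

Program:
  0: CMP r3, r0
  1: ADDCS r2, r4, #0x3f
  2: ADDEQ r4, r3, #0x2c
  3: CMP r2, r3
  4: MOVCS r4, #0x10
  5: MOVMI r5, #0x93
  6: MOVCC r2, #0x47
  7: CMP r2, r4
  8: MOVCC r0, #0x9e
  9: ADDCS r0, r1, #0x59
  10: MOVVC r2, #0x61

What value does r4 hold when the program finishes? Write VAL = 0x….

VAL = 0x10

[0] flags=0010 → (cmp)
[1] flags=0010 CS?T → r2=0x6c
[2] flags=0010 EQ?F → skip
[3] flags=0010 → (cmp)
[4] flags=0010 CS?T → r4=0x10
[5] flags=0010 MI?F → skip
[6] flags=0010 CC?F → skip
[7] flags=0010 → (cmp)
[8] flags=0010 CC?F → skip
[9] flags=0010 CS?T → r0=0x3b
[10] flags=0010 VC?T → r2=0x61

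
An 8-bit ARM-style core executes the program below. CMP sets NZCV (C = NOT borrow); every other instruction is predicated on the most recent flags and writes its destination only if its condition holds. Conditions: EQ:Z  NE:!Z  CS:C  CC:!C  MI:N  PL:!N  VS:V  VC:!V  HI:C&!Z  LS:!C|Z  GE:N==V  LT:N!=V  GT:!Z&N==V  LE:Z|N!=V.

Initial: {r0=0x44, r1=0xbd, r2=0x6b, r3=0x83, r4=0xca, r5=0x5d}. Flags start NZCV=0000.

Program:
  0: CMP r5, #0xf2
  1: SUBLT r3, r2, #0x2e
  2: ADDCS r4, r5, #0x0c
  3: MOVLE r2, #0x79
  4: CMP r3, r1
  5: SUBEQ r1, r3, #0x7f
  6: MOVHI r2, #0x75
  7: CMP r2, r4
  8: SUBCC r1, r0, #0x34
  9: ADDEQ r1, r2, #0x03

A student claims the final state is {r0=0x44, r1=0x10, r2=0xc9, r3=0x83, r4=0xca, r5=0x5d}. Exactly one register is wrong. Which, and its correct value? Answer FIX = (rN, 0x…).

FIX = (r2, 0x6b)

0: ✓ CMP  NZCV=0000
1: · SUBLT
2: · ADDCS
3: · MOVLE
4: ✓ CMP  NZCV=1000
5: · SUBEQ
6: · MOVHI
7: ✓ CMP  NZCV=1001
8: ✓ SUBCC  r1←0x10
9: · ADDEQ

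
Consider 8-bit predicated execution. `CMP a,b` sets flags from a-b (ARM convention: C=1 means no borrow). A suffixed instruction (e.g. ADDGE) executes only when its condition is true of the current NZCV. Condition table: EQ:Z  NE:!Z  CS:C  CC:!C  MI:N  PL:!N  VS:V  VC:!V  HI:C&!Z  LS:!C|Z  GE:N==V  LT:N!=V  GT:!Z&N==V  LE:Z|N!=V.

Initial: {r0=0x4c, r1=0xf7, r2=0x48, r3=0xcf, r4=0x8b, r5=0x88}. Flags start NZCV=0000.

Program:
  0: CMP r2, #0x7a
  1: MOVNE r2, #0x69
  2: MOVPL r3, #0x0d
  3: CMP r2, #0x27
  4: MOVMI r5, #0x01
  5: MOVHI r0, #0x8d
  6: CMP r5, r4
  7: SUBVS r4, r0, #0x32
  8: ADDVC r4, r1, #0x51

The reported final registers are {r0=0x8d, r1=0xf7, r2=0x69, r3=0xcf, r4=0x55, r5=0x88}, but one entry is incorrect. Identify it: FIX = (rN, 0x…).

FIX = (r4, 0x48)

0: ✓ CMP  NZCV=1000
1: ✓ MOVNE  r2←0x69
2: · MOVPL
3: ✓ CMP  NZCV=0010
4: · MOVMI
5: ✓ MOVHI  r0←0x8d
6: ✓ CMP  NZCV=1000
7: · SUBVS
8: ✓ ADDVC  r4←0x48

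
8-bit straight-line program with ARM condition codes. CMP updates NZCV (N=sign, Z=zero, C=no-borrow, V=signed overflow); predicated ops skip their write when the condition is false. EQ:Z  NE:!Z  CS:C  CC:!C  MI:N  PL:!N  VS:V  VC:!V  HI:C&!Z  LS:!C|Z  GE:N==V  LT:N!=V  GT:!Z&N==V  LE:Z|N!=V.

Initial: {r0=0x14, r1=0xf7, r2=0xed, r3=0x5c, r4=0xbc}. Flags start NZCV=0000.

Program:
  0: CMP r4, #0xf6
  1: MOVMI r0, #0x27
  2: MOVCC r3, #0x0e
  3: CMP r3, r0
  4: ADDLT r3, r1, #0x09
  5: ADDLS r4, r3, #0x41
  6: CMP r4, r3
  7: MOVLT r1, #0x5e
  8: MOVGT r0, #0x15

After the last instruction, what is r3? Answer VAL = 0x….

VAL = 0x00

[0] flags=1000 → (cmp)
[1] flags=1000 MI?T → r0=0x27
[2] flags=1000 CC?T → r3=0x0e
[3] flags=1000 → (cmp)
[4] flags=1000 LT?T → r3=0x00
[5] flags=1000 LS?T → r4=0x41
[6] flags=0010 → (cmp)
[7] flags=0010 LT?F → skip
[8] flags=0010 GT?T → r0=0x15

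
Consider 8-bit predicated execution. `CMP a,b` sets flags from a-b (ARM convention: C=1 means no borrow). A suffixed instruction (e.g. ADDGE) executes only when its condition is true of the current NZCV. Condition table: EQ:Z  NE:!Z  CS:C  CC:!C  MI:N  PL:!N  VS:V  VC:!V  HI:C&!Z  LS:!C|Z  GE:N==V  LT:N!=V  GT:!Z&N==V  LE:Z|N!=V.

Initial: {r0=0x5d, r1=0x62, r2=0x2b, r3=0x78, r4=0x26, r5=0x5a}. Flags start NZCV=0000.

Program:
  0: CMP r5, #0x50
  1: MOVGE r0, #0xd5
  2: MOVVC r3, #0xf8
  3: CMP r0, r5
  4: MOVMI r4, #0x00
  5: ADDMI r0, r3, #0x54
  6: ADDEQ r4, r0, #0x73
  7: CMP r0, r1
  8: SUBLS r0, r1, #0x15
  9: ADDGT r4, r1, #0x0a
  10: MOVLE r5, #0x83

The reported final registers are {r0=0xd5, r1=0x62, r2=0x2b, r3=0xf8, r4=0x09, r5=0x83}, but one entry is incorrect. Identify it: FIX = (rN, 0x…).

0: ✓ CMP  NZCV=0010
1: ✓ MOVGE  r0←0xd5
2: ✓ MOVVC  r3←0xf8
3: ✓ CMP  NZCV=0011
4: · MOVMI
5: · ADDMI
6: · ADDEQ
7: ✓ CMP  NZCV=0011
8: · SUBLS
9: · ADDGT
10: ✓ MOVLE  r5←0x83

FIX = (r4, 0x26)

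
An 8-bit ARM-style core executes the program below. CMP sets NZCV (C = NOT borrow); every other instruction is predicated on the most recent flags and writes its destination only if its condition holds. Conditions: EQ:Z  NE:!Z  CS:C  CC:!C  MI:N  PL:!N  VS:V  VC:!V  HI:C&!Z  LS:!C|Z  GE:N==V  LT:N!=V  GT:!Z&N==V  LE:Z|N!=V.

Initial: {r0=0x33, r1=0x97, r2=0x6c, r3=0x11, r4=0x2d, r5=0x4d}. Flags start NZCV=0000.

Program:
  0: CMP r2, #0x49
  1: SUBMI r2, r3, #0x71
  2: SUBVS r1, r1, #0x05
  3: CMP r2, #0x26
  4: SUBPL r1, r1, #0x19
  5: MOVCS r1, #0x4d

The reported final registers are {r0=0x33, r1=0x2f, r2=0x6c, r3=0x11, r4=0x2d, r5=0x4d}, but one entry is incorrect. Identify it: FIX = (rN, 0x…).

0: ✓ CMP  NZCV=0010
1: · SUBMI
2: · SUBVS
3: ✓ CMP  NZCV=0010
4: ✓ SUBPL  r1←0x7e
5: ✓ MOVCS  r1←0x4d

FIX = (r1, 0x4d)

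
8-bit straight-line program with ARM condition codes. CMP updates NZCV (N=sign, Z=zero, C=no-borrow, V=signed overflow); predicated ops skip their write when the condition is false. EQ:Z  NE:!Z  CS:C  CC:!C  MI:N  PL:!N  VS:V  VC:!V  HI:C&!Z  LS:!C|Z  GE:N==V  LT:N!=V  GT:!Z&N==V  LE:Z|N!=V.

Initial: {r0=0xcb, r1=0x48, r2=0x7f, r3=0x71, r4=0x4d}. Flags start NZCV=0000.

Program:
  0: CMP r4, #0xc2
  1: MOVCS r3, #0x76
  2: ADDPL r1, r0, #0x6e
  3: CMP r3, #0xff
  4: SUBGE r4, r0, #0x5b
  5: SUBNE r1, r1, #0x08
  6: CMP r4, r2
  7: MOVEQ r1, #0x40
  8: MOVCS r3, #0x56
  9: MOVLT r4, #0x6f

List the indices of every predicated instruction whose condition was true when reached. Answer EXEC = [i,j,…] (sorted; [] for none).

[0] flags=1001 → (cmp)
[1] flags=1001 CS?F → skip
[2] flags=1001 PL?F → skip
[3] flags=0000 → (cmp)
[4] flags=0000 GE?T → r4=0x70
[5] flags=0000 NE?T → r1=0x40
[6] flags=1000 → (cmp)
[7] flags=1000 EQ?F → skip
[8] flags=1000 CS?F → skip
[9] flags=1000 LT?T → r4=0x6f

EXEC = [4,5,9]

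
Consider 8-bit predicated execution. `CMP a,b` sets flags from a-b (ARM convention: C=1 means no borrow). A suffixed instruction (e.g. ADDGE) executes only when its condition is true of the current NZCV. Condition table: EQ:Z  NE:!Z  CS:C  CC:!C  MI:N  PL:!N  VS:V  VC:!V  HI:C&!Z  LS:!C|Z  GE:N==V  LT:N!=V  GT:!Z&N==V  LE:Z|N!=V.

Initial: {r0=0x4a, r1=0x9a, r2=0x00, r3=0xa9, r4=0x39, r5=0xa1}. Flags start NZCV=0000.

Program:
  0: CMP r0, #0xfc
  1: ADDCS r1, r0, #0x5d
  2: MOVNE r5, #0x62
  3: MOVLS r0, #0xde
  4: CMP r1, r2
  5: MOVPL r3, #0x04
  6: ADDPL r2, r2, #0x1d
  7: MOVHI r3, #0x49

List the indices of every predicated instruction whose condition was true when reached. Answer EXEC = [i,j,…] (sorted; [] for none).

EXEC = [2,3,7]

0: ✓ CMP  NZCV=0000
1: · ADDCS
2: ✓ MOVNE  r5←0x62
3: ✓ MOVLS  r0←0xde
4: ✓ CMP  NZCV=1010
5: · MOVPL
6: · ADDPL
7: ✓ MOVHI  r3←0x49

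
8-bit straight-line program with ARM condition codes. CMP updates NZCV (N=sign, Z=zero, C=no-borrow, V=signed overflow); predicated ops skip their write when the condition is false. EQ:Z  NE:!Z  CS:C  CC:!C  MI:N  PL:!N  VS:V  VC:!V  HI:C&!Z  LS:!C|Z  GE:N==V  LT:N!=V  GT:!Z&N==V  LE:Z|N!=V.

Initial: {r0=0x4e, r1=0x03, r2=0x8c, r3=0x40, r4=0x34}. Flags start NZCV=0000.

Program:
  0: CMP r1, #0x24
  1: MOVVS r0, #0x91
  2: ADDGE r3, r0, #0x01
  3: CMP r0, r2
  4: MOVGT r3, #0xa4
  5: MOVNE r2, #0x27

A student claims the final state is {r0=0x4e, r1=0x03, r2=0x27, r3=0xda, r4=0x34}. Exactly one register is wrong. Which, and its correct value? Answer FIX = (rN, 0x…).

[0] flags=1000 → (cmp)
[1] flags=1000 VS?F → skip
[2] flags=1000 GE?F → skip
[3] flags=1001 → (cmp)
[4] flags=1001 GT?T → r3=0xa4
[5] flags=1001 NE?T → r2=0x27

FIX = (r3, 0xa4)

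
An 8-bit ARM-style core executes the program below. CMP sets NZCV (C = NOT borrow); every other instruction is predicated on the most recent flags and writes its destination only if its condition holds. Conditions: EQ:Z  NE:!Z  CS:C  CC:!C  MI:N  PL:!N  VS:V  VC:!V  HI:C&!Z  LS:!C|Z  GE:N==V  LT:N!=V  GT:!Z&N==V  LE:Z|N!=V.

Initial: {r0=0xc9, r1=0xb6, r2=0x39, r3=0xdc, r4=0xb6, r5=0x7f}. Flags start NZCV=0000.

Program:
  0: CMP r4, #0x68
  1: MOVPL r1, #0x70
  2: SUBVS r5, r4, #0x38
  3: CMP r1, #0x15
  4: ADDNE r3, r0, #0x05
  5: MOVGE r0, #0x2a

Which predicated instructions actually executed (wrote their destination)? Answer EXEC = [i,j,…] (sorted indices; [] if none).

EXEC = [1,2,4,5]

[0] flags=0011 → (cmp)
[1] flags=0011 PL?T → r1=0x70
[2] flags=0011 VS?T → r5=0x7e
[3] flags=0010 → (cmp)
[4] flags=0010 NE?T → r3=0xce
[5] flags=0010 GE?T → r0=0x2a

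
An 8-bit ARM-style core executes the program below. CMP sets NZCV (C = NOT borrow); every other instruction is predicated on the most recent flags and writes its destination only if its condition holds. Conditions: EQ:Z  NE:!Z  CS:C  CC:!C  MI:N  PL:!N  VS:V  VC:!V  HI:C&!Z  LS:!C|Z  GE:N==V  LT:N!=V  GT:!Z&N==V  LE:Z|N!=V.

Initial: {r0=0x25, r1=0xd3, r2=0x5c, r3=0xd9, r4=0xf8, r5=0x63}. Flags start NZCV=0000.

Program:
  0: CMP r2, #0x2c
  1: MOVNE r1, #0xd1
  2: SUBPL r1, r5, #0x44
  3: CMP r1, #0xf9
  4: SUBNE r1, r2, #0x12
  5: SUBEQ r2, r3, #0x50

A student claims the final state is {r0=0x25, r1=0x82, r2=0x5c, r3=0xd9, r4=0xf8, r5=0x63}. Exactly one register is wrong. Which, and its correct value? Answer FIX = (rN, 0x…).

FIX = (r1, 0x4a)

[0] flags=0010 → (cmp)
[1] flags=0010 NE?T → r1=0xd1
[2] flags=0010 PL?T → r1=0x1f
[3] flags=0000 → (cmp)
[4] flags=0000 NE?T → r1=0x4a
[5] flags=0000 EQ?F → skip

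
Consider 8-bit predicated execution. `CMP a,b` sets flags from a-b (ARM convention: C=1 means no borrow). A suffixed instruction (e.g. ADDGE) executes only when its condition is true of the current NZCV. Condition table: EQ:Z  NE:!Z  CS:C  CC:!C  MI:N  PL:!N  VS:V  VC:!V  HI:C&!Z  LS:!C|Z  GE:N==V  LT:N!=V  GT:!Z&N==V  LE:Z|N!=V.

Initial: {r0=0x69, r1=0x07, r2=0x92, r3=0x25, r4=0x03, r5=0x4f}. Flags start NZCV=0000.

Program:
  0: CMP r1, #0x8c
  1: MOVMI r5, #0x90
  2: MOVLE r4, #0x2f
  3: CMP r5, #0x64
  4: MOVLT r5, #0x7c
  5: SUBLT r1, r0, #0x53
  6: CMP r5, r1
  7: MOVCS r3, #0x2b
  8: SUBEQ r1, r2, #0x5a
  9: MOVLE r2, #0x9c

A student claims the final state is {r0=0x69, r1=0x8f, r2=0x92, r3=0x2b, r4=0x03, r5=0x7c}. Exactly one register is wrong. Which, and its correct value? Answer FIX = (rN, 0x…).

[0] flags=0000 → (cmp)
[1] flags=0000 MI?F → skip
[2] flags=0000 LE?F → skip
[3] flags=1000 → (cmp)
[4] flags=1000 LT?T → r5=0x7c
[5] flags=1000 LT?T → r1=0x16
[6] flags=0010 → (cmp)
[7] flags=0010 CS?T → r3=0x2b
[8] flags=0010 EQ?F → skip
[9] flags=0010 LE?F → skip

FIX = (r1, 0x16)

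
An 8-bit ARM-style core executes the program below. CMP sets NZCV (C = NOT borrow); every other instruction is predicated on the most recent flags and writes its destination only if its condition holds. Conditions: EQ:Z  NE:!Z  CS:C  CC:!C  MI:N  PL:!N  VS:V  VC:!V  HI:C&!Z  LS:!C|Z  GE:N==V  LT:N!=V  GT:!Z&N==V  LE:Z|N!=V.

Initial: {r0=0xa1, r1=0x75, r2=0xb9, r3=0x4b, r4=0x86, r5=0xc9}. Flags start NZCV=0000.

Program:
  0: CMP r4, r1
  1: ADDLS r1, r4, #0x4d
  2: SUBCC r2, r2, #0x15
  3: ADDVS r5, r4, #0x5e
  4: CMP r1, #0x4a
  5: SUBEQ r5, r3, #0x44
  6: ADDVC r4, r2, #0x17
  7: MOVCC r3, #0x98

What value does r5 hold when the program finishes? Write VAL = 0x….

0: ✓ CMP  NZCV=0011
1: · ADDLS
2: · SUBCC
3: ✓ ADDVS  r5←0xe4
4: ✓ CMP  NZCV=0010
5: · SUBEQ
6: ✓ ADDVC  r4←0xd0
7: · MOVCC

VAL = 0xe4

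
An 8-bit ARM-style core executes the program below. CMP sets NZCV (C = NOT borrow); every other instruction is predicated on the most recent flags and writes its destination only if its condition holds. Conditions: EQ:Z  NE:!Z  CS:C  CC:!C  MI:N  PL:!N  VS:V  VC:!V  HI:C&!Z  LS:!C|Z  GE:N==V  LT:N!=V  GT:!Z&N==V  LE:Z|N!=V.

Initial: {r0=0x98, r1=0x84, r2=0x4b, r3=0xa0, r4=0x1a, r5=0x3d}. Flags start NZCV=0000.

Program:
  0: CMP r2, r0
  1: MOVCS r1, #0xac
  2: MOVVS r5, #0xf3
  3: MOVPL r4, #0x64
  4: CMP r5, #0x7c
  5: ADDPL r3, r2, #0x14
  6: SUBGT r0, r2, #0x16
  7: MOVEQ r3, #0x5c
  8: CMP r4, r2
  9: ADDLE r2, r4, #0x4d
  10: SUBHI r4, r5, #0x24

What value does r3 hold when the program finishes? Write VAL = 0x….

0: ✓ CMP  NZCV=1001
1: · MOVCS
2: ✓ MOVVS  r5←0xf3
3: · MOVPL
4: ✓ CMP  NZCV=0011
5: ✓ ADDPL  r3←0x5f
6: · SUBGT
7: · MOVEQ
8: ✓ CMP  NZCV=1000
9: ✓ ADDLE  r2←0x67
10: · SUBHI

VAL = 0x5f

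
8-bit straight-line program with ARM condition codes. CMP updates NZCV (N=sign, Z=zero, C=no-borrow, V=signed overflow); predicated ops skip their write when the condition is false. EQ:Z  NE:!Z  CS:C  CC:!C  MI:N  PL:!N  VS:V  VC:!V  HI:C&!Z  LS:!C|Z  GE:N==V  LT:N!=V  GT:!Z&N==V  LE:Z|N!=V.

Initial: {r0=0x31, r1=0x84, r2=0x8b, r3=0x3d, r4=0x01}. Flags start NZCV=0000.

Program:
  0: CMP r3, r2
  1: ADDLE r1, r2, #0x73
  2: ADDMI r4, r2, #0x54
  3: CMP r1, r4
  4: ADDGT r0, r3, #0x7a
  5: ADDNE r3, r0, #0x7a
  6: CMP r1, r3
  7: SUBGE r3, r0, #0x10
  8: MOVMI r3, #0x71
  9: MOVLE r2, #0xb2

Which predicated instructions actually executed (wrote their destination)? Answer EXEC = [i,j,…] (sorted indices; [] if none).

EXEC = [2,5,8,9]

0: ✓ CMP  NZCV=1001
1: · ADDLE
2: ✓ ADDMI  r4←0xdf
3: ✓ CMP  NZCV=1000
4: · ADDGT
5: ✓ ADDNE  r3←0xab
6: ✓ CMP  NZCV=1000
7: · SUBGE
8: ✓ MOVMI  r3←0x71
9: ✓ MOVLE  r2←0xb2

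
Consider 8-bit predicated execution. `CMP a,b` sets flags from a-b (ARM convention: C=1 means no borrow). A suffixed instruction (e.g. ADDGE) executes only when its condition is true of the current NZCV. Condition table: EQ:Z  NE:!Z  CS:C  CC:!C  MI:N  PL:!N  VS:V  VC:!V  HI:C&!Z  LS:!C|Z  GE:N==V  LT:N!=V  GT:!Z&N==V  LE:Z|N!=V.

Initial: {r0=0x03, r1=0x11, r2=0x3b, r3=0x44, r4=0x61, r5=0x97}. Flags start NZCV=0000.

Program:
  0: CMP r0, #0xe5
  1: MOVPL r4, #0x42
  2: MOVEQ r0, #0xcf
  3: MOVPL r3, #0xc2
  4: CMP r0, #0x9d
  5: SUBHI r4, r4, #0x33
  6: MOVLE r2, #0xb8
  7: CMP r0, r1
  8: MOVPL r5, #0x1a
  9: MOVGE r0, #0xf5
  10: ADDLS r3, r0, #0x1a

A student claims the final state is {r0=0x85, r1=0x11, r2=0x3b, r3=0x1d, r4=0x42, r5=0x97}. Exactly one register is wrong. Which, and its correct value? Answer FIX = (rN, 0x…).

FIX = (r0, 0x03)

[0] flags=0000 → (cmp)
[1] flags=0000 PL?T → r4=0x42
[2] flags=0000 EQ?F → skip
[3] flags=0000 PL?T → r3=0xc2
[4] flags=0000 → (cmp)
[5] flags=0000 HI?F → skip
[6] flags=0000 LE?F → skip
[7] flags=1000 → (cmp)
[8] flags=1000 PL?F → skip
[9] flags=1000 GE?F → skip
[10] flags=1000 LS?T → r3=0x1d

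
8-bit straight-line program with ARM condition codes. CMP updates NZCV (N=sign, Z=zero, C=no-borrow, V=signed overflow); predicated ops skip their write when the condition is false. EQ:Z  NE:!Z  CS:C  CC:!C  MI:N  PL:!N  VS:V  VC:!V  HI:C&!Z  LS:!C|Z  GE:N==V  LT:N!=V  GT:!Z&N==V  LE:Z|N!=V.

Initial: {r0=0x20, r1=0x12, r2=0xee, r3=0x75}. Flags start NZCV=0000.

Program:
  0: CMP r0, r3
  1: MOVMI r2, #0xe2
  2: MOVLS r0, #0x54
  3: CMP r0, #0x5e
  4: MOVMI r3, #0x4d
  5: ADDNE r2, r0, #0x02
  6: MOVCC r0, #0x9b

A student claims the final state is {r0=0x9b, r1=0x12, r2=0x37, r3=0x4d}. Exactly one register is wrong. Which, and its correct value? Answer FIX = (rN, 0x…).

FIX = (r2, 0x56)

0: ✓ CMP  NZCV=1000
1: ✓ MOVMI  r2←0xe2
2: ✓ MOVLS  r0←0x54
3: ✓ CMP  NZCV=1000
4: ✓ MOVMI  r3←0x4d
5: ✓ ADDNE  r2←0x56
6: ✓ MOVCC  r0←0x9b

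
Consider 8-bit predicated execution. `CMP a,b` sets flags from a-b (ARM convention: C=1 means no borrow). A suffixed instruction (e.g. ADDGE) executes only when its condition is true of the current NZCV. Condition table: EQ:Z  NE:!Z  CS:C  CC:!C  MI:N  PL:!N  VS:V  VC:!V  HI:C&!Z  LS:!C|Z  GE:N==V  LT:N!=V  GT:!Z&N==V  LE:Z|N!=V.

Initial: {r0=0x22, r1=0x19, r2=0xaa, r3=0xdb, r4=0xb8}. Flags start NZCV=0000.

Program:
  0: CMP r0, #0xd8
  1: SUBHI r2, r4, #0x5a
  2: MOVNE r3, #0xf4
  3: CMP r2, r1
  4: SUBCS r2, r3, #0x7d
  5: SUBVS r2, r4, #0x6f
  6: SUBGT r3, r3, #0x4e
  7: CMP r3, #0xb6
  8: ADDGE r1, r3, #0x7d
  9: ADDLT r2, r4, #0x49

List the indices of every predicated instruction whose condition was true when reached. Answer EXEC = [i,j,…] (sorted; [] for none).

EXEC = [2,4,8]

0: ✓ CMP  NZCV=0000
1: · SUBHI
2: ✓ MOVNE  r3←0xf4
3: ✓ CMP  NZCV=1010
4: ✓ SUBCS  r2←0x77
5: · SUBVS
6: · SUBGT
7: ✓ CMP  NZCV=0010
8: ✓ ADDGE  r1←0x71
9: · ADDLT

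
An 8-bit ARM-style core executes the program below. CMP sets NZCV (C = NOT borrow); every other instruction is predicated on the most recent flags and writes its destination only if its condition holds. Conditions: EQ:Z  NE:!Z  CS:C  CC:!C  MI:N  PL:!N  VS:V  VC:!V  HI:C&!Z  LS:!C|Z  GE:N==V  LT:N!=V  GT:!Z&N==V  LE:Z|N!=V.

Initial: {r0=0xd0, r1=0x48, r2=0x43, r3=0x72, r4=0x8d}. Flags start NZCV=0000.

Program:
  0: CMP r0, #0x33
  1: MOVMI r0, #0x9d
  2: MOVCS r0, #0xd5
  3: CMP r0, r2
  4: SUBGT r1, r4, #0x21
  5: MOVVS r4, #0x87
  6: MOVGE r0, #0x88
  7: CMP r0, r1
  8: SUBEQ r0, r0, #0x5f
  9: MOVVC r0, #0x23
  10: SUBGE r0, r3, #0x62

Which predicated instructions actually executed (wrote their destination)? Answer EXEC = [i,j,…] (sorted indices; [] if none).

0: ✓ CMP  NZCV=1010
1: ✓ MOVMI  r0←0x9d
2: ✓ MOVCS  r0←0xd5
3: ✓ CMP  NZCV=1010
4: · SUBGT
5: · MOVVS
6: · MOVGE
7: ✓ CMP  NZCV=1010
8: · SUBEQ
9: ✓ MOVVC  r0←0x23
10: · SUBGE

EXEC = [1,2,9]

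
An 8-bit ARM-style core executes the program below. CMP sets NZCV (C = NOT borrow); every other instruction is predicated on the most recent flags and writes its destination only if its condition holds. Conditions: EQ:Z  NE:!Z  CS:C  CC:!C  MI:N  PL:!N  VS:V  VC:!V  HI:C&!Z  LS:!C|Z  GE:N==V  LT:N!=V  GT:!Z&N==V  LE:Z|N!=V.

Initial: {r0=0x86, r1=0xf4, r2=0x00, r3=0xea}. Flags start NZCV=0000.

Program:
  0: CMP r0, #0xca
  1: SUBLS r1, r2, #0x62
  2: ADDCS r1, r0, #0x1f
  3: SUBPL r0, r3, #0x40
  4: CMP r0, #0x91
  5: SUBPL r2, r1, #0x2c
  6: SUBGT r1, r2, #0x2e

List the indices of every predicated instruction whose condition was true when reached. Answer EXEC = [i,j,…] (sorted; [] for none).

[0] flags=1000 → (cmp)
[1] flags=1000 LS?T → r1=0x9e
[2] flags=1000 CS?F → skip
[3] flags=1000 PL?F → skip
[4] flags=1000 → (cmp)
[5] flags=1000 PL?F → skip
[6] flags=1000 GT?F → skip

EXEC = [1]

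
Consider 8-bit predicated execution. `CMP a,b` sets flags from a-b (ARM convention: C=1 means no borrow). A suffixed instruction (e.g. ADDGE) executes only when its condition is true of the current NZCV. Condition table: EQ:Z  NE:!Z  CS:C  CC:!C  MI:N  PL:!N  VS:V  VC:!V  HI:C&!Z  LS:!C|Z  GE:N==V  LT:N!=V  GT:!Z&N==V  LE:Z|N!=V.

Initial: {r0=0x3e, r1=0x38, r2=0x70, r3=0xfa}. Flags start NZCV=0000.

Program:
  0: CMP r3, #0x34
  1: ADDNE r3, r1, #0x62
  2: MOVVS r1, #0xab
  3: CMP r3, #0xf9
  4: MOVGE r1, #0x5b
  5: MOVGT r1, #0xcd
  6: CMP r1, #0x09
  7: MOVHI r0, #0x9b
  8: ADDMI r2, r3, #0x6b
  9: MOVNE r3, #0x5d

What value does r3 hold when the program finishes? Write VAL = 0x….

VAL = 0x5d

[0] flags=1010 → (cmp)
[1] flags=1010 NE?T → r3=0x9a
[2] flags=1010 VS?F → skip
[3] flags=1000 → (cmp)
[4] flags=1000 GE?F → skip
[5] flags=1000 GT?F → skip
[6] flags=0010 → (cmp)
[7] flags=0010 HI?T → r0=0x9b
[8] flags=0010 MI?F → skip
[9] flags=0010 NE?T → r3=0x5d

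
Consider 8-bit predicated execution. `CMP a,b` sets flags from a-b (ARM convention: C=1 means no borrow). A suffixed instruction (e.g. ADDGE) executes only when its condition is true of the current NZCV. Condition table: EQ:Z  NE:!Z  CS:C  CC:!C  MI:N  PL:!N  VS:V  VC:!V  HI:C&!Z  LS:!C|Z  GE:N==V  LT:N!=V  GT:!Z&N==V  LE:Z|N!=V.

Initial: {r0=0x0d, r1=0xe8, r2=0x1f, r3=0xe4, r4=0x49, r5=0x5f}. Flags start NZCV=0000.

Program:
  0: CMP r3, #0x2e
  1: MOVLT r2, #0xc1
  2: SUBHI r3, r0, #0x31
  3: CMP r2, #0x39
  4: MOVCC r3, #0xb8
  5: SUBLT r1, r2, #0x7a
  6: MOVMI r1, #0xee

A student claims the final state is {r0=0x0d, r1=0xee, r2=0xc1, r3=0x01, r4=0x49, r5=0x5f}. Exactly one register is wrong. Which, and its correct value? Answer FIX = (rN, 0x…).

0: ✓ CMP  NZCV=1010
1: ✓ MOVLT  r2←0xc1
2: ✓ SUBHI  r3←0xdc
3: ✓ CMP  NZCV=1010
4: · MOVCC
5: ✓ SUBLT  r1←0x47
6: ✓ MOVMI  r1←0xee

FIX = (r3, 0xdc)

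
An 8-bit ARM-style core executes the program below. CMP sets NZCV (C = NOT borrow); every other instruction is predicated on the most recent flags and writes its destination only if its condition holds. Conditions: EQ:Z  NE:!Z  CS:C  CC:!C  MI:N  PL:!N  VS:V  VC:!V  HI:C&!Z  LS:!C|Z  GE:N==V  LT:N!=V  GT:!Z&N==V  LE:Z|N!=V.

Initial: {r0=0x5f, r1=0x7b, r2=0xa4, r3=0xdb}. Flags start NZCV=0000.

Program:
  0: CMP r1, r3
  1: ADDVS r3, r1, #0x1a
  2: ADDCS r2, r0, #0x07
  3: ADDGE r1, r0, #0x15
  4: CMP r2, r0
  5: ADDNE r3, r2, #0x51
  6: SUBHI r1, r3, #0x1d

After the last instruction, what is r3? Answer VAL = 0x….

[0] flags=1001 → (cmp)
[1] flags=1001 VS?T → r3=0x95
[2] flags=1001 CS?F → skip
[3] flags=1001 GE?T → r1=0x74
[4] flags=0011 → (cmp)
[5] flags=0011 NE?T → r3=0xf5
[6] flags=0011 HI?T → r1=0xd8

VAL = 0xf5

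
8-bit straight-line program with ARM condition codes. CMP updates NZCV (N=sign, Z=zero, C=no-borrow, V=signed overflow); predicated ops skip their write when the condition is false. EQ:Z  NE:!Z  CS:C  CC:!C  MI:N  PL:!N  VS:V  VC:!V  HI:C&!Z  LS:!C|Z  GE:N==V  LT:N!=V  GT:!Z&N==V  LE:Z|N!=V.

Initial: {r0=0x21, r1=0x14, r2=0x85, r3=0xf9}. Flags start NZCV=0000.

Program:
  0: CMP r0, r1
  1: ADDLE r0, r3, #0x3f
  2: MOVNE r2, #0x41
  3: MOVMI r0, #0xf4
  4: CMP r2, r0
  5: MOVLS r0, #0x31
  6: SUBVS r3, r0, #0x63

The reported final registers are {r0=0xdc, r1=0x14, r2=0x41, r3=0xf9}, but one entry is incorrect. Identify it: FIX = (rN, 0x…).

0: ✓ CMP  NZCV=0010
1: · ADDLE
2: ✓ MOVNE  r2←0x41
3: · MOVMI
4: ✓ CMP  NZCV=0010
5: · MOVLS
6: · SUBVS

FIX = (r0, 0x21)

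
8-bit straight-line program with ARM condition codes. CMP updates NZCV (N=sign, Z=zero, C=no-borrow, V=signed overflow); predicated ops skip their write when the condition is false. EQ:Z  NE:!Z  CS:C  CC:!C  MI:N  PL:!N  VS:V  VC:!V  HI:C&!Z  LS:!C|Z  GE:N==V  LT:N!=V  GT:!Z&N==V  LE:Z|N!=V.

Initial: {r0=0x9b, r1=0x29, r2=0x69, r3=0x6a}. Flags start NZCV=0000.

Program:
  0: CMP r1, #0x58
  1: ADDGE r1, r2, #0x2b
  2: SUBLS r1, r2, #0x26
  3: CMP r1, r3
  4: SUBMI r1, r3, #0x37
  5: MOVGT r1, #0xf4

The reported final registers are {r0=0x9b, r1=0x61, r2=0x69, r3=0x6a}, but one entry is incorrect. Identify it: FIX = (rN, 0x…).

[0] flags=1000 → (cmp)
[1] flags=1000 GE?F → skip
[2] flags=1000 LS?T → r1=0x43
[3] flags=1000 → (cmp)
[4] flags=1000 MI?T → r1=0x33
[5] flags=1000 GT?F → skip

FIX = (r1, 0x33)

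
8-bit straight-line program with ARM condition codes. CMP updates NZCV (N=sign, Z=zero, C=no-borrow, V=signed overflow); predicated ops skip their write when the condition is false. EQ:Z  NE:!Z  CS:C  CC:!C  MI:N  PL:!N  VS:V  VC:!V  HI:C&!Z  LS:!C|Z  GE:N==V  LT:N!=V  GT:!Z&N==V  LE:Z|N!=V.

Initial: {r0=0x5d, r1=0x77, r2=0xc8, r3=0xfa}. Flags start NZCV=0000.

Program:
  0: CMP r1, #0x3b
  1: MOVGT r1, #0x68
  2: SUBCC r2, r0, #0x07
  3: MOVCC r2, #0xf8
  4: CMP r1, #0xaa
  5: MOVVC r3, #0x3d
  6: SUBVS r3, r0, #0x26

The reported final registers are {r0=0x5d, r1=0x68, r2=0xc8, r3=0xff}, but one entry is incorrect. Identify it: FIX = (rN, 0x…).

[0] flags=0010 → (cmp)
[1] flags=0010 GT?T → r1=0x68
[2] flags=0010 CC?F → skip
[3] flags=0010 CC?F → skip
[4] flags=1001 → (cmp)
[5] flags=1001 VC?F → skip
[6] flags=1001 VS?T → r3=0x37

FIX = (r3, 0x37)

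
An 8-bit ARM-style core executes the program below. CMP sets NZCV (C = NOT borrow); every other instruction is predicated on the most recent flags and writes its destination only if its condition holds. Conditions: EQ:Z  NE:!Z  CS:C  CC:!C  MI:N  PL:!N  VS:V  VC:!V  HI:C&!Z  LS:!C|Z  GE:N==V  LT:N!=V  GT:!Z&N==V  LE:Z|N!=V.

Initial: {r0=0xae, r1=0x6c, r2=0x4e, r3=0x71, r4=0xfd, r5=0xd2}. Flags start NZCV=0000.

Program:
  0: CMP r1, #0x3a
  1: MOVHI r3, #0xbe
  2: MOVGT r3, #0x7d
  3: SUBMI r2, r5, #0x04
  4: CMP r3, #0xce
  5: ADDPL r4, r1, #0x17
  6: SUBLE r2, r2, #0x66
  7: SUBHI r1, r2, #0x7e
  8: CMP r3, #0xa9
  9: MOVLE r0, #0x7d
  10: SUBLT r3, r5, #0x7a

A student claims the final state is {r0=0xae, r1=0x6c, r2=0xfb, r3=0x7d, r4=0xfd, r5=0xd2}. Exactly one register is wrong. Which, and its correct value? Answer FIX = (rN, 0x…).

0: ✓ CMP  NZCV=0010
1: ✓ MOVHI  r3←0xbe
2: ✓ MOVGT  r3←0x7d
3: · SUBMI
4: ✓ CMP  NZCV=1001
5: · ADDPL
6: · SUBLE
7: · SUBHI
8: ✓ CMP  NZCV=1001
9: · MOVLE
10: · SUBLT

FIX = (r2, 0x4e)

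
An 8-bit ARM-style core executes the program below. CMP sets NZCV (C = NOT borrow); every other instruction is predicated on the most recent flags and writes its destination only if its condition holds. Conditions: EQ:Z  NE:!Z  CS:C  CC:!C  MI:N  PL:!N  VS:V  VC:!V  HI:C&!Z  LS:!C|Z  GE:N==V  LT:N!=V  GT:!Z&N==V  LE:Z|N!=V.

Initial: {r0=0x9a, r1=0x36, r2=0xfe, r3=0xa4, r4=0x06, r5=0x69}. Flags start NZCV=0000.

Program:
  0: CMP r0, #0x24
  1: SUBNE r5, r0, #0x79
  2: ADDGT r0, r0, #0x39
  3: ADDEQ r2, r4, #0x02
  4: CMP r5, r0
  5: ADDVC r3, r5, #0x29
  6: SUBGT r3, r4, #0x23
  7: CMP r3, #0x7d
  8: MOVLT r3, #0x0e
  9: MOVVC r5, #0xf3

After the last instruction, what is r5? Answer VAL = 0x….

0: ✓ CMP  NZCV=0011
1: ✓ SUBNE  r5←0x21
2: · ADDGT
3: · ADDEQ
4: ✓ CMP  NZCV=1001
5: · ADDVC
6: ✓ SUBGT  r3←0xe3
7: ✓ CMP  NZCV=0011
8: ✓ MOVLT  r3←0x0e
9: · MOVVC

VAL = 0x21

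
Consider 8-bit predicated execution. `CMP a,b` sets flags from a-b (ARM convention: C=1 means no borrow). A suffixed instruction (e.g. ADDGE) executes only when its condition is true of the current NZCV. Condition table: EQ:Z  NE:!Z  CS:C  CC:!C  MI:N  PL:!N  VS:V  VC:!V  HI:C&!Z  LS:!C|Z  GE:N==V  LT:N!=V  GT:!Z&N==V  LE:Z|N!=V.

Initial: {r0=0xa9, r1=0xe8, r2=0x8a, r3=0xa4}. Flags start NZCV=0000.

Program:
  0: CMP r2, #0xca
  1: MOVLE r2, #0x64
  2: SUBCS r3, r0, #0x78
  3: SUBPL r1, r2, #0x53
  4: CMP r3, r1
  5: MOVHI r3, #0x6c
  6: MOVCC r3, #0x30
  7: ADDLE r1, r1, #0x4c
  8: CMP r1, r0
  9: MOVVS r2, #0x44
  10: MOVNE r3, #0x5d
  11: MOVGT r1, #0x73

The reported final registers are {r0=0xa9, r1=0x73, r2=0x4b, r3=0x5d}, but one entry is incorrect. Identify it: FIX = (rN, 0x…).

[0] flags=1000 → (cmp)
[1] flags=1000 LE?T → r2=0x64
[2] flags=1000 CS?F → skip
[3] flags=1000 PL?F → skip
[4] flags=1000 → (cmp)
[5] flags=1000 HI?F → skip
[6] flags=1000 CC?T → r3=0x30
[7] flags=1000 LE?T → r1=0x34
[8] flags=1001 → (cmp)
[9] flags=1001 VS?T → r2=0x44
[10] flags=1001 NE?T → r3=0x5d
[11] flags=1001 GT?T → r1=0x73

FIX = (r2, 0x44)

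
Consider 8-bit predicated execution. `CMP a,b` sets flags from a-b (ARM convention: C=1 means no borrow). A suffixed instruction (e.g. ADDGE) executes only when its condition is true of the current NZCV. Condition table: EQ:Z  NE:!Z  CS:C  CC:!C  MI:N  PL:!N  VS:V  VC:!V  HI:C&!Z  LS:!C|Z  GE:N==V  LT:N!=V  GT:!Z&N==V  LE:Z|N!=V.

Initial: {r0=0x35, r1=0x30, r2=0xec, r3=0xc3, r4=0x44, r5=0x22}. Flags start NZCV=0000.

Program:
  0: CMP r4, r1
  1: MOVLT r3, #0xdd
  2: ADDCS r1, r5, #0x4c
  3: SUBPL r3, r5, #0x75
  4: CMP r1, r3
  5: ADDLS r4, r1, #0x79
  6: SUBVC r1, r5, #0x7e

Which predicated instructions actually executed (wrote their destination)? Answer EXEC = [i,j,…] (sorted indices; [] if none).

0: ✓ CMP  NZCV=0010
1: · MOVLT
2: ✓ ADDCS  r1←0x6e
3: ✓ SUBPL  r3←0xad
4: ✓ CMP  NZCV=1001
5: ✓ ADDLS  r4←0xe7
6: · SUBVC

EXEC = [2,3,5]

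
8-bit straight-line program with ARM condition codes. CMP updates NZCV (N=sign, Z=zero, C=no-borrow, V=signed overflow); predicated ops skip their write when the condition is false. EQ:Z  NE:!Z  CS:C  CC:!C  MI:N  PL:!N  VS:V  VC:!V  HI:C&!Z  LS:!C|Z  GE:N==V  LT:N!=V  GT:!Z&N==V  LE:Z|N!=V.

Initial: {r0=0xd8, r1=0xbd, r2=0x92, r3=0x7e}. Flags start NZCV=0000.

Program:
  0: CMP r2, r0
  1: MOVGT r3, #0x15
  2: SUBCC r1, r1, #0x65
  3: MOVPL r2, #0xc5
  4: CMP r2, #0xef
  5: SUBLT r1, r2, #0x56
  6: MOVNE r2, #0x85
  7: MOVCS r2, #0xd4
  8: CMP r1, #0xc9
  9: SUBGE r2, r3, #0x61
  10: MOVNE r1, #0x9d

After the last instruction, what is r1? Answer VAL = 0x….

0: ✓ CMP  NZCV=1000
1: · MOVGT
2: ✓ SUBCC  r1←0x58
3: · MOVPL
4: ✓ CMP  NZCV=1000
5: ✓ SUBLT  r1←0x3c
6: ✓ MOVNE  r2←0x85
7: · MOVCS
8: ✓ CMP  NZCV=0000
9: ✓ SUBGE  r2←0x1d
10: ✓ MOVNE  r1←0x9d

VAL = 0x9d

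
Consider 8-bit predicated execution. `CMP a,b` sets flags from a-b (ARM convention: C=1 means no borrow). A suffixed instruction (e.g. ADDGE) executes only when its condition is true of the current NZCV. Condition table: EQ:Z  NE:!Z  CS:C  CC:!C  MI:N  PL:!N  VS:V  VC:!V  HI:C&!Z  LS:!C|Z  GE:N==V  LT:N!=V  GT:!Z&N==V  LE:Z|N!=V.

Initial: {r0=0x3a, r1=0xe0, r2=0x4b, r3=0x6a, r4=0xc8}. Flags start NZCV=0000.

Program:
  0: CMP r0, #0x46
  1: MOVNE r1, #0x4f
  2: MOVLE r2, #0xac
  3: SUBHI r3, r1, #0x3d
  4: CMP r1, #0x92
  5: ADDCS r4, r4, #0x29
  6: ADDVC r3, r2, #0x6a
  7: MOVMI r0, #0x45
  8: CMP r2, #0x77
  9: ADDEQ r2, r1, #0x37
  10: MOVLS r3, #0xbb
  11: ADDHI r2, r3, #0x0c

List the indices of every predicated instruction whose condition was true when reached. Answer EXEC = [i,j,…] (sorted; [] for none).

0: ✓ CMP  NZCV=1000
1: ✓ MOVNE  r1←0x4f
2: ✓ MOVLE  r2←0xac
3: · SUBHI
4: ✓ CMP  NZCV=1001
5: · ADDCS
6: · ADDVC
7: ✓ MOVMI  r0←0x45
8: ✓ CMP  NZCV=0011
9: · ADDEQ
10: · MOVLS
11: ✓ ADDHI  r2←0x76

EXEC = [1,2,7,11]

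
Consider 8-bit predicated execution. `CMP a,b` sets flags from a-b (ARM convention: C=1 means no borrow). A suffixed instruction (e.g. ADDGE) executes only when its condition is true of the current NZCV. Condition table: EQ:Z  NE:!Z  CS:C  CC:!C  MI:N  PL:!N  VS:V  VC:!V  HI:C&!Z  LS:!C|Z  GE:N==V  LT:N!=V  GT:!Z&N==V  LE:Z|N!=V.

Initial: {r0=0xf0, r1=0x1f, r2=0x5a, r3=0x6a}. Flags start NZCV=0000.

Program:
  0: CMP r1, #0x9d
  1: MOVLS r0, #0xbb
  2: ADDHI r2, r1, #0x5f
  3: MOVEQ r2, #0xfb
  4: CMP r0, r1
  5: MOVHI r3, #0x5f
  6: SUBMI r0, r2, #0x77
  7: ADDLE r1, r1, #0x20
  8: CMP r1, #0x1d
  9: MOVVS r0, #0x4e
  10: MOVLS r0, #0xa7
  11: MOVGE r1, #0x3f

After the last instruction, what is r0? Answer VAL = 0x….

VAL = 0xe3

0: ✓ CMP  NZCV=1001
1: ✓ MOVLS  r0←0xbb
2: · ADDHI
3: · MOVEQ
4: ✓ CMP  NZCV=1010
5: ✓ MOVHI  r3←0x5f
6: ✓ SUBMI  r0←0xe3
7: ✓ ADDLE  r1←0x3f
8: ✓ CMP  NZCV=0010
9: · MOVVS
10: · MOVLS
11: ✓ MOVGE  r1←0x3f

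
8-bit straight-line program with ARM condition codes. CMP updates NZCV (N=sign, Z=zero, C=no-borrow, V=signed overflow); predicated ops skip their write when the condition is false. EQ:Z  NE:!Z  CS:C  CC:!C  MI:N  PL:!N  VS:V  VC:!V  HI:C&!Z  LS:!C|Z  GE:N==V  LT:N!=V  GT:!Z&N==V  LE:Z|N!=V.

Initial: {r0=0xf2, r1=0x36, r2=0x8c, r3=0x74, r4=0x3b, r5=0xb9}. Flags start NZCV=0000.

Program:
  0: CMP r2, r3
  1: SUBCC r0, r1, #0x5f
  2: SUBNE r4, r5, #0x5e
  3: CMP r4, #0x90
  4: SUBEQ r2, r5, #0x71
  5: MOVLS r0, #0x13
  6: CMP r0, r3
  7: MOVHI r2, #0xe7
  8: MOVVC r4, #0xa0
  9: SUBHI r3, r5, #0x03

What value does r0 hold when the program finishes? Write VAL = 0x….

[0] flags=0011 → (cmp)
[1] flags=0011 CC?F → skip
[2] flags=0011 NE?T → r4=0x5b
[3] flags=1001 → (cmp)
[4] flags=1001 EQ?F → skip
[5] flags=1001 LS?T → r0=0x13
[6] flags=1000 → (cmp)
[7] flags=1000 HI?F → skip
[8] flags=1000 VC?T → r4=0xa0
[9] flags=1000 HI?F → skip

VAL = 0x13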